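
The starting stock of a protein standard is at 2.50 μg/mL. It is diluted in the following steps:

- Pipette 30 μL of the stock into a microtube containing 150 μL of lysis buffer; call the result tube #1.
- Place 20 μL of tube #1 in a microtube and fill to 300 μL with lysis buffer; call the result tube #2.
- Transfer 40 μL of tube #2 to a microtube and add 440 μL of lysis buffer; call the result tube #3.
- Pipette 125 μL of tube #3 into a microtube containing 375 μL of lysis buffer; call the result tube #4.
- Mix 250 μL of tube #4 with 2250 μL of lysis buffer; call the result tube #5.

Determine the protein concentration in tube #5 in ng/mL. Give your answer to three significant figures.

0.0579 ng/mL

Step 1: 30 μL + 150 μL = 180 μL total → factor 180/30 = 6
Step 2: 20 μL brought to 300 μL → factor 300/20 = 15
Step 3: 40 μL + 440 μL = 480 μL total → factor 480/40 = 12
Step 4: 125 μL + 375 μL = 500 μL total → factor 500/125 = 4
Step 5: 250 μL + 2250 μL = 2500 μL total → factor 2500/250 = 10
Overall dilution factor = 6 × 15 × 12 × 4 × 10 = 43200
Final = 2.50 μg/mL / 43200 = 5.787 × 10^-5 μg/mL = 0.0579 ng/mL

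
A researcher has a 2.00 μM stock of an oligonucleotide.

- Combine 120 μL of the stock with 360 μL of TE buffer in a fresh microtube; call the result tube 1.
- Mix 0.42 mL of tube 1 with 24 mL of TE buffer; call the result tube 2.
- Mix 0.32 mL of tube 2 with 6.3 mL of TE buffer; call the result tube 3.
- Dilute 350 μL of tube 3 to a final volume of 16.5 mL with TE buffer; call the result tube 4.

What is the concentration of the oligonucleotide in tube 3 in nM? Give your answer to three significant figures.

0.416 nM

Step 1: 120 μL + 360 μL = 480 μL total → factor 480/120 = 4
Step 2: 0.42 mL + 24 mL = 24.42 mL total → factor 24.42/0.42 = 58.143
Step 3: 0.32 mL + 6.3 mL = 6.62 mL total → factor 6.62/0.32 = 20.688
Dilution factor through tube 3 = 4 × 58.143 × 20.688 = 4811.3
[tube 3] = 2.00 μM / 4811.3 = 0.0004157 μM = 0.416 nM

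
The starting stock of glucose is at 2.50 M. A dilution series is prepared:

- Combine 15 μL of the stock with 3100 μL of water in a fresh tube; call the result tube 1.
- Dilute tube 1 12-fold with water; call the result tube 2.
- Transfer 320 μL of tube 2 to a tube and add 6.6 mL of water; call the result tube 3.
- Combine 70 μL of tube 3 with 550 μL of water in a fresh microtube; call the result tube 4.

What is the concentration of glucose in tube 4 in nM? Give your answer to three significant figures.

Step 1: 15 μL + 3100 μL = 3115 μL total → factor 3115/15 = 207.67
Step 2: 12-fold → factor 12
Step 3: 320 μL + 6.6 mL = 6920 μL total → factor 6920/320 = 21.625
Step 4: 70 μL + 550 μL = 620 μL total → factor 620/70 = 8.8571
Overall dilution factor = 207.67 × 12 × 21.625 × 8.8571 = 4.7731 × 10^5
Final = 2.50 M / 4.7731 × 10^5 = 5.238 × 10^-6 M = 5.24 × 10^3 nM

5.24 × 10^3 nM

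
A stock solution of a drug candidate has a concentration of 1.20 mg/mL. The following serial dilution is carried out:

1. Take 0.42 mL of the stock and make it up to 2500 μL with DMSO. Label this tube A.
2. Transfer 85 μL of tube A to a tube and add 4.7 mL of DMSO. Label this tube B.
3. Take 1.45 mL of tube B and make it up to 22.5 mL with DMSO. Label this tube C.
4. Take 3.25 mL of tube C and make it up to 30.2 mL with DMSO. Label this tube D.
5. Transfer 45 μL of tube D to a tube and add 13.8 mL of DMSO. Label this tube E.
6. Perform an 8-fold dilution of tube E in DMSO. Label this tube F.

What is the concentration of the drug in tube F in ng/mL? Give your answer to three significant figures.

Step 1: 0.42 mL brought to 2500 μL → factor 2.5/0.42 = 5.9524
Step 2: 85 μL + 4.7 mL = 4785 μL total → factor 4785/85 = 56.294
Step 3: 1.45 mL brought to 22.5 mL → factor 22.5/1.45 = 15.517
Step 4: 3.25 mL brought to 30.2 mL → factor 30.2/3.25 = 9.2923
Step 5: 45 μL + 13.8 mL = 13845 μL total → factor 13845/45 = 307.67
Step 6: 8-fold → factor 8
Overall dilution factor = 5.9524 × 56.294 × 15.517 × 9.2923 × 307.67 × 8 = 1.1892 × 10^8
Final = 1.20 mg/mL / 1.1892 × 10^8 = 1.009 × 10^-8 mg/mL = 0.0101 ng/mL

0.0101 ng/mL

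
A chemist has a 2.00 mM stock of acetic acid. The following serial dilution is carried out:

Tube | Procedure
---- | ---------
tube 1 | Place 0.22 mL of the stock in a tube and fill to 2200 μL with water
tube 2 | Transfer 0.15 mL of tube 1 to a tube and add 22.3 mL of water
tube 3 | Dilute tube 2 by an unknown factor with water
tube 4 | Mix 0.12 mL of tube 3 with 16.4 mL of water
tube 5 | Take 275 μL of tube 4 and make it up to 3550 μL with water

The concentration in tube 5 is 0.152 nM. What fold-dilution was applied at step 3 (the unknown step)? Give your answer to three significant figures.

4.95-fold

Step 1: 0.22 mL brought to 2200 μL → factor 2.2/0.22 = 10
Step 2: 0.15 mL + 22.3 mL = 22.45 mL total → factor 22.45/0.15 = 149.67
Step 3: unknown factor x
Step 4: 0.12 mL + 16.4 mL = 16.52 mL total → factor 16.52/0.12 = 137.67
Step 5: 275 μL brought to 3550 μL → factor 3550/275 = 12.909
Product of known-step factors = 2.6598 × 10^6
Overall factor = 2.00 mM / (0.152 nM) = 1.3158 × 10^7
x = 1.3158 × 10^7 / 2.6598 × 10^6 = 4.95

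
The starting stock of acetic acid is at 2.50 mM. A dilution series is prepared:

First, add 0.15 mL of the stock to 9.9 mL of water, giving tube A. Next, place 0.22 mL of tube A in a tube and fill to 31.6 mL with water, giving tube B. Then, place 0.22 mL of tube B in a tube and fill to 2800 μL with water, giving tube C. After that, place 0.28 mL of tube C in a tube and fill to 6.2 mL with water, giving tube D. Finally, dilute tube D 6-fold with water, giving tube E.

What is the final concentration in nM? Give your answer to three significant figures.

0.154 nM

Step 1: 0.15 mL + 9.9 mL = 10.05 mL total → factor 10.05/0.15 = 67
Step 2: 0.22 mL brought to 31.6 mL → factor 31.6/0.22 = 143.64
Step 3: 0.22 mL brought to 2800 μL → factor 2.8/0.22 = 12.727
Step 4: 0.28 mL brought to 6.2 mL → factor 6.2/0.28 = 22.143
Step 5: 6-fold → factor 6
Overall dilution factor = 67 × 143.64 × 12.727 × 22.143 × 6 = 1.6273 × 10^7
Final = 2.50 mM / 1.6273 × 10^7 = 1.536 × 10^-7 mM = 0.154 nM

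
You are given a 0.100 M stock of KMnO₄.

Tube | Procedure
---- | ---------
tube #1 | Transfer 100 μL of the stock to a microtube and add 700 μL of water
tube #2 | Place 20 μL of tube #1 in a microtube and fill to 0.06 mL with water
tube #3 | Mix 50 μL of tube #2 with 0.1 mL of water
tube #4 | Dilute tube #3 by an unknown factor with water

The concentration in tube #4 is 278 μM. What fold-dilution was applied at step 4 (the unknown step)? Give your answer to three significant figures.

5.00-fold

Step 1: 100 μL + 700 μL = 800 μL total → factor 800/100 = 8
Step 2: 20 μL brought to 0.06 mL → factor 60/20 = 3
Step 3: 50 μL + 0.1 mL = 150 μL total → factor 150/50 = 3
Step 4: unknown factor x
Product of known-step factors = 72
Overall factor = 0.100 M / (278 μM) = 359.71
x = 359.71 / 72 = 5.00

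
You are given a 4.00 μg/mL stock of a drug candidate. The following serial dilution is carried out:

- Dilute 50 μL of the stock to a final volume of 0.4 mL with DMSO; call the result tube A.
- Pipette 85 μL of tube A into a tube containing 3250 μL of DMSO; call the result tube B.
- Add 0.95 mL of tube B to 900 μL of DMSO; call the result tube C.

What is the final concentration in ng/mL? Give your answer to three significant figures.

Step 1: 50 μL brought to 0.4 mL → factor 400/50 = 8
Step 2: 85 μL + 3250 μL = 3335 μL total → factor 3335/85 = 39.235
Step 3: 0.95 mL + 900 μL = 1.85 mL total → factor 1.85/0.95 = 1.9474
Overall dilution factor = 8 × 39.235 × 1.9474 = 611.24
Final = 4.00 μg/mL / 611.24 = 0.006544 μg/mL = 6.54 ng/mL

6.54 ng/mL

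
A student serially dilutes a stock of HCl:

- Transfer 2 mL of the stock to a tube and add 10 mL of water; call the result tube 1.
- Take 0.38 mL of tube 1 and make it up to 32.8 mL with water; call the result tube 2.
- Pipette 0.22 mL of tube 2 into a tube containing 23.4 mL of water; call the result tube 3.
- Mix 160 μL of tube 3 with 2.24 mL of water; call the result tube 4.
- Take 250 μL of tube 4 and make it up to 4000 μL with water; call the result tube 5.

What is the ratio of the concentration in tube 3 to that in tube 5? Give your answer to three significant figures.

Step 1: 2 mL + 10 mL = 12 mL total → factor 12/2 = 6
Step 2: 0.38 mL brought to 32.8 mL → factor 32.8/0.38 = 86.316
Step 3: 0.22 mL + 23.4 mL = 23.62 mL total → factor 23.62/0.22 = 107.36
Step 4: 160 μL + 2.24 mL = 2400 μL total → factor 2400/160 = 15
Step 5: 250 μL brought to 4000 μL → factor 4000/250 = 16
Dilution factor to tube 3 = 55603; to tube 5 = 1.3345 × 10^7
[tube 3]/[tube 5] = (factor to tube 5)/(factor to tube 3) = 1.3345 × 10^7/55603 = 240

240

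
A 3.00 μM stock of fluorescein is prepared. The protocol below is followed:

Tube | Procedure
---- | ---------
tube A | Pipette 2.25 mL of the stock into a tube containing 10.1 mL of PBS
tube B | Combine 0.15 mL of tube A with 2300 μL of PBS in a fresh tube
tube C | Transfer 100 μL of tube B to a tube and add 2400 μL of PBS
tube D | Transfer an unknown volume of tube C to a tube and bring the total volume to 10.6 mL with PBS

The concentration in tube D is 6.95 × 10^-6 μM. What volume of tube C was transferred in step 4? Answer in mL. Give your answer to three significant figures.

Step 1: 2.25 mL + 10.1 mL = 12.35 mL total → factor 12.35/2.25 = 5.4889
Step 2: 0.15 mL + 2300 μL = 2.45 mL total → factor 2.45/0.15 = 16.333
Step 3: 100 μL + 2400 μL = 2500 μL total → factor 2500/100 = 25
Step 4: v brought to 10.6 mL → factor = 10.6 mL/v
Product of known-step factors = 2241.3
Overall factor = 3.00 μM / (6.95 × 10^-6 μM) = 4.3165 × 10^5
Step-4 factor = 4.3165 × 10^5 / 2241.3 = 192.59
v = 10.6 mL / 192.59 = 0.0550 mL

0.0550 mL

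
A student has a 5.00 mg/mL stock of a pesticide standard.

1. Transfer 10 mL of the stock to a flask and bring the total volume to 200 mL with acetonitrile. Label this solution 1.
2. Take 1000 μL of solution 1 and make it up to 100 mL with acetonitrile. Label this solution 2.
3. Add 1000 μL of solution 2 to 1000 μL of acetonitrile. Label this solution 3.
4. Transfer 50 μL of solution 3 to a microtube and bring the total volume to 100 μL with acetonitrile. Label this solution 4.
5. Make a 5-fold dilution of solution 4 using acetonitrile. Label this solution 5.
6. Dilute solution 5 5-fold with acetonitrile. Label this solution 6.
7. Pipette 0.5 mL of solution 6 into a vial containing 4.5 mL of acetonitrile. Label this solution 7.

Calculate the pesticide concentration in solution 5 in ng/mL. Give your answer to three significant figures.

125 ng/mL

Step 1: 10 mL brought to 200 mL → factor 200/10 = 20
Step 2: 1000 μL brought to 100 mL → factor 1 × 10^5/1000 = 100
Step 3: 1000 μL + 1000 μL = 2000 μL total → factor 2000/1000 = 2
Step 4: 50 μL brought to 100 μL → factor 100/50 = 2
Step 5: 5-fold → factor 5
Dilution factor through solution 5 = 20 × 100 × 2 × 2 × 5 = 40000
[solution 5] = 5.00 mg/mL / 40000 = 0.0001250 mg/mL = 125 ng/mL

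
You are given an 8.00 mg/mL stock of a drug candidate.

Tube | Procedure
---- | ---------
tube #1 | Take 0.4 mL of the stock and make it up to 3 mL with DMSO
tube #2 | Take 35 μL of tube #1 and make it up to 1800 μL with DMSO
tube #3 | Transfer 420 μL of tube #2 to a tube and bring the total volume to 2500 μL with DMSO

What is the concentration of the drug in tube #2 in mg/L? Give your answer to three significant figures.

20.7 mg/L

Step 1: 0.4 mL brought to 3 mL → factor 3/0.4 = 7.5
Step 2: 35 μL brought to 1800 μL → factor 1800/35 = 51.429
Dilution factor through tube #2 = 7.5 × 51.429 = 385.71
[tube #2] = 8.00 mg/mL / 385.71 = 0.02074 mg/mL = 20.7 mg/L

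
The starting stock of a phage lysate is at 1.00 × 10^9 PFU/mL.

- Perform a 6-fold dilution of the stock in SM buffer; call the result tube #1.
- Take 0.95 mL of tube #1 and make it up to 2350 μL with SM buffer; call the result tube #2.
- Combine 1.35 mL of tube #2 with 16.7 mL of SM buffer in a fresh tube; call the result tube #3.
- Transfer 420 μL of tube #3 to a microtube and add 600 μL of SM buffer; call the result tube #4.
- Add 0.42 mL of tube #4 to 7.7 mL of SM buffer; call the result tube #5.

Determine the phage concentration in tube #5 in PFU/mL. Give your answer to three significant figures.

Step 1: 6-fold → factor 6
Step 2: 0.95 mL brought to 2350 μL → factor 2.35/0.95 = 2.4737
Step 3: 1.35 mL + 16.7 mL = 18.05 mL total → factor 18.05/1.35 = 13.37
Step 4: 420 μL + 600 μL = 1020 μL total → factor 1020/420 = 2.4286
Step 5: 0.42 mL + 7.7 mL = 8.12 mL total → factor 8.12/0.42 = 19.333
Overall dilution factor = 6 × 2.4737 × 13.37 × 2.4286 × 19.333 = 9317.4
Final = 1.00 × 10^9 PFU/mL / 9317.4 = 1.07 × 10^5 PFU/mL

1.07 × 10^5 PFU/mL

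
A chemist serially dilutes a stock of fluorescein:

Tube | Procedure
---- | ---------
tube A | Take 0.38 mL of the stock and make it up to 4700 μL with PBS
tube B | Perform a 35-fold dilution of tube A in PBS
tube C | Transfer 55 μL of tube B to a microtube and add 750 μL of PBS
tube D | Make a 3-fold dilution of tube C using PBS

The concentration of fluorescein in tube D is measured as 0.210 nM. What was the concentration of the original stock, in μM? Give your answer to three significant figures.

3.99 μM

Step 1: 0.38 mL brought to 4700 μL → factor 4.7/0.38 = 12.368
Step 2: 35-fold → factor 35
Step 3: 55 μL + 750 μL = 805 μL total → factor 805/55 = 14.636
Step 4: 3-fold → factor 3
Overall dilution factor = 12.368 × 35 × 14.636 × 3 = 19008
Stock = 0.210 nM × 19008 = 3992 nM = 3.99 μM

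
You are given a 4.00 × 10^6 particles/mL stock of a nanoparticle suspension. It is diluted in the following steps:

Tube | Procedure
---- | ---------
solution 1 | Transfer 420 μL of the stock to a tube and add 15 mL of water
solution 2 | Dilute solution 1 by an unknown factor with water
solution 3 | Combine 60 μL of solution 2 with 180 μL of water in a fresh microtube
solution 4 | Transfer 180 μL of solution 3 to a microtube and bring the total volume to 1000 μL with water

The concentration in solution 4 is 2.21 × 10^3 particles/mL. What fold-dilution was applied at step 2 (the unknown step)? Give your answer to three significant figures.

2.22-fold

Step 1: 420 μL + 15 mL = 15420 μL total → factor 15420/420 = 36.714
Step 2: unknown factor x
Step 3: 60 μL + 180 μL = 240 μL total → factor 240/60 = 4
Step 4: 180 μL brought to 1000 μL → factor 1000/180 = 5.5556
Product of known-step factors = 815.87
Overall factor = 4.00 × 10^6 particles/mL / (2.21 × 10^3 particles/mL) = 1810
x = 1810 / 815.87 = 2.22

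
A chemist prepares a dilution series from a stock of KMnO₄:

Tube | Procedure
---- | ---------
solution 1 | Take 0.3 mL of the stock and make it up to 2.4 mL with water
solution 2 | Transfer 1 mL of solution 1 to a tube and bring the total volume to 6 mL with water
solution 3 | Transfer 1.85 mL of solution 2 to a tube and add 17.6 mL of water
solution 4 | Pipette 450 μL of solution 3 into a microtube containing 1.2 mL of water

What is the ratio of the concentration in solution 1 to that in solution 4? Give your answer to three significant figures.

231

Step 1: 0.3 mL brought to 2.4 mL → factor 2.4/0.3 = 8
Step 2: 1 mL brought to 6 mL → factor 6/1 = 6
Step 3: 1.85 mL + 17.6 mL = 19.45 mL total → factor 19.45/1.85 = 10.514
Step 4: 450 μL + 1.2 mL = 1650 μL total → factor 1650/450 = 3.6667
Dilution factor to solution 1 = 8; to solution 4 = 1850.4
[solution 1]/[solution 4] = (factor to solution 4)/(factor to solution 1) = 1850.4/8 = 231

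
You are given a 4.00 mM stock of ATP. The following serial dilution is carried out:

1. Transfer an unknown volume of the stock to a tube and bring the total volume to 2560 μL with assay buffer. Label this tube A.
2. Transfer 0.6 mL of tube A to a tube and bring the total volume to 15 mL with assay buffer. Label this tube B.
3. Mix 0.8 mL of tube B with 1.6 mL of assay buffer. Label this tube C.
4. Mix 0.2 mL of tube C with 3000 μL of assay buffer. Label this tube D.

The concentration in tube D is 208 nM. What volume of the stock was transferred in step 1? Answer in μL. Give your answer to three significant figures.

160 μL

Step 1: v brought to 2560 μL → factor = 2560 μL/v
Step 2: 0.6 mL brought to 15 mL → factor 15/0.6 = 25
Step 3: 0.8 mL + 1.6 mL = 2.4 mL total → factor 2.4/0.8 = 3
Step 4: 0.2 mL + 3000 μL = 3.2 mL total → factor 3.2/0.2 = 16
Product of known-step factors = 1200
Overall factor = 4.00 mM / (208 nM) = 19231
Step-1 factor = 19231 / 1200 = 16.026
v = 2560 μL / 16.026 = 160 μL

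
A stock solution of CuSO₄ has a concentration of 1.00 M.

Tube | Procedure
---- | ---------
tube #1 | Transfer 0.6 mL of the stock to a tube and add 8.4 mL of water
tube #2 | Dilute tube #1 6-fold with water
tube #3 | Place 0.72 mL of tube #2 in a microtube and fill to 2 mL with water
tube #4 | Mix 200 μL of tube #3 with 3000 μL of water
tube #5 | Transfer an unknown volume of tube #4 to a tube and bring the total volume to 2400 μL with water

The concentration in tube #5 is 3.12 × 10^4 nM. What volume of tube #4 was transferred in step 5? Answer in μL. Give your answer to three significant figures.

Step 1: 0.6 mL + 8.4 mL = 9 mL total → factor 9/0.6 = 15
Step 2: 6-fold → factor 6
Step 3: 0.72 mL brought to 2 mL → factor 2/0.72 = 2.7778
Step 4: 200 μL + 3000 μL = 3200 μL total → factor 3200/200 = 16
Step 5: v brought to 2400 μL → factor = 2400 μL/v
Product of known-step factors = 4000
Overall factor = 1.00 M / (3.12 × 10^4 nM) = 32051
Step-5 factor = 32051 / 4000 = 8.0128
v = 2400 μL / 8.0128 = 300 μL

300 μL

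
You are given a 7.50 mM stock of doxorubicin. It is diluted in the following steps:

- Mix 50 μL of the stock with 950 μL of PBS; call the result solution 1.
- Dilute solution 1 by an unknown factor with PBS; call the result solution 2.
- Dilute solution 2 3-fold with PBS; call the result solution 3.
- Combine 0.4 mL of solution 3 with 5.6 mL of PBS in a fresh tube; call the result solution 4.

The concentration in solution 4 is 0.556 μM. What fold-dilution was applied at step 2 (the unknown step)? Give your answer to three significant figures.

15.0-fold

Step 1: 50 μL + 950 μL = 1000 μL total → factor 1000/50 = 20
Step 2: unknown factor x
Step 3: 3-fold → factor 3
Step 4: 0.4 mL + 5.6 mL = 6 mL total → factor 6/0.4 = 15
Product of known-step factors = 900
Overall factor = 7.50 mM / (0.556 μM) = 13489
x = 13489 / 900 = 15.0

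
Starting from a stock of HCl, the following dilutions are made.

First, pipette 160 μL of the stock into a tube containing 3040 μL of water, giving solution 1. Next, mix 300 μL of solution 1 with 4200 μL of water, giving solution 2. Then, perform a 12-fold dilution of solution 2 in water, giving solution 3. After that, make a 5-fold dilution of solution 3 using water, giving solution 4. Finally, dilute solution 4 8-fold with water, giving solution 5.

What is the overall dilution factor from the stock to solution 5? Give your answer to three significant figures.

Step 1: 160 μL + 3040 μL = 3200 μL total → factor 3200/160 = 20
Step 2: 300 μL + 4200 μL = 4500 μL total → factor 4500/300 = 15
Step 3: 12-fold → factor 12
Step 4: 5-fold → factor 5
Step 5: 8-fold → factor 8
Overall dilution factor = 20 × 15 × 12 × 5 × 8 = 1.44 × 10^5

1.44 × 10^5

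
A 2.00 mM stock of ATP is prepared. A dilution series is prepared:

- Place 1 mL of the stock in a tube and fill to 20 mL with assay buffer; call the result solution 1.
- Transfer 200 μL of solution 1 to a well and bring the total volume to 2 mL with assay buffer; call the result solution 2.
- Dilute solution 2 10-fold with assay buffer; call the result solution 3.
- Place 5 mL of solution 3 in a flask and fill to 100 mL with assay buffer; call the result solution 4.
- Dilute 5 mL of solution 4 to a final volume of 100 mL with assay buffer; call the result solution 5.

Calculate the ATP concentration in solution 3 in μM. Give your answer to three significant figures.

Step 1: 1 mL brought to 20 mL → factor 20/1 = 20
Step 2: 200 μL brought to 2 mL → factor 2000/200 = 10
Step 3: 10-fold → factor 10
Dilution factor through solution 3 = 20 × 10 × 10 = 2000
[solution 3] = 2.00 mM / 2000 = 0.001000 mM = 1.00 μM

1.00 μM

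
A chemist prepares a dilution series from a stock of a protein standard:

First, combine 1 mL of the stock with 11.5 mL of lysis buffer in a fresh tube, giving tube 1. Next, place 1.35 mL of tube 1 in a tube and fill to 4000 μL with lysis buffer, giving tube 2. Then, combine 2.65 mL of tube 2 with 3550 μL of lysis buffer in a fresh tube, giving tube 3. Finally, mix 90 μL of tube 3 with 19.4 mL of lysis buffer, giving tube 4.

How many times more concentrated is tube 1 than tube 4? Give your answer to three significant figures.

Step 1: 1 mL + 11.5 mL = 12.5 mL total → factor 12.5/1 = 12.5
Step 2: 1.35 mL brought to 4000 μL → factor 4/1.35 = 2.963
Step 3: 2.65 mL + 3550 μL = 6.2 mL total → factor 6.2/2.65 = 2.3396
Step 4: 90 μL + 19.4 mL = 19490 μL total → factor 19490/90 = 216.56
Dilution factor to tube 1 = 12.5; to tube 4 = 18765
[tube 1]/[tube 4] = (factor to tube 4)/(factor to tube 1) = 18765/12.5 = 1.50 × 10^3

1.50 × 10^3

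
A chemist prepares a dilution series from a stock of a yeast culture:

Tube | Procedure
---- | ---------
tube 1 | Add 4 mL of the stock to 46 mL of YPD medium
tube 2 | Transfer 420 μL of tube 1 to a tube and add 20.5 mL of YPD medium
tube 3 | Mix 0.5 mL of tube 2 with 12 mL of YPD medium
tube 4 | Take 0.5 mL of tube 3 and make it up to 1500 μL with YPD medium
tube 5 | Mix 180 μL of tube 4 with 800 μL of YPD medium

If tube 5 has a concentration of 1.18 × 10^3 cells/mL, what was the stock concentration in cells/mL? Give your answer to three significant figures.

3.00 × 10^8 cells/mL

Step 1: 4 mL + 46 mL = 50 mL total → factor 50/4 = 12.5
Step 2: 420 μL + 20.5 mL = 20920 μL total → factor 20920/420 = 49.81
Step 3: 0.5 mL + 12 mL = 12.5 mL total → factor 12.5/0.5 = 25
Step 4: 0.5 mL brought to 1500 μL → factor 1.5/0.5 = 3
Step 5: 180 μL + 800 μL = 980 μL total → factor 980/180 = 5.4444
Overall dilution factor = 12.5 × 49.81 × 25 × 3 × 5.4444 = 2.5424 × 10^5
Stock = 1.18 × 10^3 cells/mL × 2.5424 × 10^5 = 3.00 × 10^8 cells/mL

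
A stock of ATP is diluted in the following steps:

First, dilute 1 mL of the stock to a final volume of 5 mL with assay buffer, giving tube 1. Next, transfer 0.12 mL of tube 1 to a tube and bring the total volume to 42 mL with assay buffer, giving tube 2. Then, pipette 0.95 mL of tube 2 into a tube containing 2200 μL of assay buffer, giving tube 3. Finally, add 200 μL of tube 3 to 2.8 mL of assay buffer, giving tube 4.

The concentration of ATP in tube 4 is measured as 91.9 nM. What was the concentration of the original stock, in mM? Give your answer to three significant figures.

8.00 mM

Step 1: 1 mL brought to 5 mL → factor 5/1 = 5
Step 2: 0.12 mL brought to 42 mL → factor 42/0.12 = 350
Step 3: 0.95 mL + 2200 μL = 3.15 mL total → factor 3.15/0.95 = 3.3158
Step 4: 200 μL + 2.8 mL = 3000 μL total → factor 3000/200 = 15
Overall dilution factor = 5 × 350 × 3.3158 × 15 = 87039
Stock = 91.9 nM × 87039 = 7.999 × 10^6 nM = 8.00 mM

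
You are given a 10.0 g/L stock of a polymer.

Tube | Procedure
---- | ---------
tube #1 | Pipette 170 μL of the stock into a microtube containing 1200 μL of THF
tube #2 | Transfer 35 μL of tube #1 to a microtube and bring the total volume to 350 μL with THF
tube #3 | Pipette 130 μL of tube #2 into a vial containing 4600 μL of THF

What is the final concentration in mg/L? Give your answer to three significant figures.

Step 1: 170 μL + 1200 μL = 1370 μL total → factor 1370/170 = 8.0588
Step 2: 35 μL brought to 350 μL → factor 350/35 = 10
Step 3: 130 μL + 4600 μL = 4730 μL total → factor 4730/130 = 36.385
Overall dilution factor = 8.0588 × 10 × 36.385 = 2932.2
Final = 10.0 g/L / 2932.2 = 0.003410 g/L = 3.41 mg/L

3.41 mg/L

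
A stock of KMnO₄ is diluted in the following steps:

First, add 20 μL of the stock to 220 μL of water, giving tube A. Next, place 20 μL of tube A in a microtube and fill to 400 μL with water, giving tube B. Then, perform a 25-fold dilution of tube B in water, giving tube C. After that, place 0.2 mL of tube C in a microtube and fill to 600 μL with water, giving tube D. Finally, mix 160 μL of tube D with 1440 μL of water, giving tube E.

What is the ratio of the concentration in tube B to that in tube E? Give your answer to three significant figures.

Step 1: 20 μL + 220 μL = 240 μL total → factor 240/20 = 12
Step 2: 20 μL brought to 400 μL → factor 400/20 = 20
Step 3: 25-fold → factor 25
Step 4: 0.2 mL brought to 600 μL → factor 0.6/0.2 = 3
Step 5: 160 μL + 1440 μL = 1600 μL total → factor 1600/160 = 10
Dilution factor to tube B = 240; to tube E = 1.8 × 10^5
[tube B]/[tube E] = (factor to tube E)/(factor to tube B) = 1.8 × 10^5/240 = 750

750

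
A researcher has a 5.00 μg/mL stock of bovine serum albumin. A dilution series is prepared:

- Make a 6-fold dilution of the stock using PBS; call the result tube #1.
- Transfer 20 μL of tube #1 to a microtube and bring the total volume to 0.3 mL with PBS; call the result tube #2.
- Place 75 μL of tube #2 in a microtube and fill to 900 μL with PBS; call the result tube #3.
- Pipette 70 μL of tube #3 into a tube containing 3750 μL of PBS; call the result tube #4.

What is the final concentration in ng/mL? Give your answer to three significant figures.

0.0848 ng/mL

Step 1: 6-fold → factor 6
Step 2: 20 μL brought to 0.3 mL → factor 300/20 = 15
Step 3: 75 μL brought to 900 μL → factor 900/75 = 12
Step 4: 70 μL + 3750 μL = 3820 μL total → factor 3820/70 = 54.571
Overall dilution factor = 6 × 15 × 12 × 54.571 = 58937
Final = 5.00 μg/mL / 58937 = 8.484 × 10^-5 μg/mL = 0.0848 ng/mL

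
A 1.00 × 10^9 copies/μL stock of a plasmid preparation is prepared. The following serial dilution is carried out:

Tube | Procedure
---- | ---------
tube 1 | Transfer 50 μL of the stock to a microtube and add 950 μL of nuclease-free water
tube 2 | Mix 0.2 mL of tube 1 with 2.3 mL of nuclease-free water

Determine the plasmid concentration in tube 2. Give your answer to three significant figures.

Step 1: 50 μL + 950 μL = 1000 μL total → factor 1000/50 = 20
Step 2: 0.2 mL + 2.3 mL = 2.5 mL total → factor 2.5/0.2 = 12.5
Overall dilution factor = 20 × 12.5 = 250
Final = 1.00 × 10^9 copies/μL / 250 = 4.00 × 10^6 copies/μL

4.00 × 10^6 copies/μL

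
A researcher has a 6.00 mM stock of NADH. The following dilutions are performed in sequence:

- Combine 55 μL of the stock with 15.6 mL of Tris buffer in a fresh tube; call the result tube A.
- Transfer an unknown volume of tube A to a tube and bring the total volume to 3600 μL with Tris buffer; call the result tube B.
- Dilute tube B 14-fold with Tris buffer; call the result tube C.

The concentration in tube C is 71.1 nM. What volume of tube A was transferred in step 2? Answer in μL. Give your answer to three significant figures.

Step 1: 55 μL + 15.6 mL = 15655 μL total → factor 15655/55 = 284.64
Step 2: v brought to 3600 μL → factor = 3600 μL/v
Step 3: 14-fold → factor 14
Product of known-step factors = 3984.9
Overall factor = 6.00 mM / (71.1 nM) = 84388
Step-2 factor = 84388 / 3984.9 = 21.177
v = 3600 μL / 21.177 = 170 μL

170 μL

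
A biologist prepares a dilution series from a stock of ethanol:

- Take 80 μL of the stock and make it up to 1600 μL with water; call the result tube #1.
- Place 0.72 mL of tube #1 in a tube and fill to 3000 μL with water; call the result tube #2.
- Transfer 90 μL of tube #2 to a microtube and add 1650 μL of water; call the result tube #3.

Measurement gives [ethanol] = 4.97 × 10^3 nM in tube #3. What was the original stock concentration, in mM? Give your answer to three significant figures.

Step 1: 80 μL brought to 1600 μL → factor 1600/80 = 20
Step 2: 0.72 mL brought to 3000 μL → factor 3/0.72 = 4.1667
Step 3: 90 μL + 1650 μL = 1740 μL total → factor 1740/90 = 19.333
Overall dilution factor = 20 × 4.1667 × 19.333 = 1611.1
Stock = 4.97 × 10^3 nM × 1611.1 = 8.007 × 10^6 nM = 8.01 mM

8.01 mM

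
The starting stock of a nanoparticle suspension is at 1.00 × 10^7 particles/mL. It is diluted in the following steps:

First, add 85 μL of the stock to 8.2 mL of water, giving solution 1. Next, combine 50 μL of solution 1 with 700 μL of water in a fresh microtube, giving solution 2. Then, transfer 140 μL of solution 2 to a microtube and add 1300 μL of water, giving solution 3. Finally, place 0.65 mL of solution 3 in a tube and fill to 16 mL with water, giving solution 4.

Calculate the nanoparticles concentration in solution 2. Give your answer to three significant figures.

Step 1: 85 μL + 8.2 mL = 8285 μL total → factor 8285/85 = 97.471
Step 2: 50 μL + 700 μL = 750 μL total → factor 750/50 = 15
Dilution factor through solution 2 = 97.471 × 15 = 1462.1
[solution 2] = 1.00 × 10^7 particles/mL / 1462.1 = 6.84 × 10^3 particles/mL

6.84 × 10^3 particles/mL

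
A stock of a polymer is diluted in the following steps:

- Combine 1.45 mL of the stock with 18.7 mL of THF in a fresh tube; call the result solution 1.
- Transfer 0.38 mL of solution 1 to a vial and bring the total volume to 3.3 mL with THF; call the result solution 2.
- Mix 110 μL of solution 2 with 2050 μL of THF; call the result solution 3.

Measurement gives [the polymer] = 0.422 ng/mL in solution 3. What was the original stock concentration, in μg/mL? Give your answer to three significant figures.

1.00 μg/mL

Step 1: 1.45 mL + 18.7 mL = 20.15 mL total → factor 20.15/1.45 = 13.897
Step 2: 0.38 mL brought to 3.3 mL → factor 3.3/0.38 = 8.6842
Step 3: 110 μL + 2050 μL = 2160 μL total → factor 2160/110 = 19.636
Overall dilution factor = 13.897 × 8.6842 × 19.636 = 2369.7
Stock = 0.422 ng/mL × 2369.7 = 1000 ng/mL = 1.00 μg/mL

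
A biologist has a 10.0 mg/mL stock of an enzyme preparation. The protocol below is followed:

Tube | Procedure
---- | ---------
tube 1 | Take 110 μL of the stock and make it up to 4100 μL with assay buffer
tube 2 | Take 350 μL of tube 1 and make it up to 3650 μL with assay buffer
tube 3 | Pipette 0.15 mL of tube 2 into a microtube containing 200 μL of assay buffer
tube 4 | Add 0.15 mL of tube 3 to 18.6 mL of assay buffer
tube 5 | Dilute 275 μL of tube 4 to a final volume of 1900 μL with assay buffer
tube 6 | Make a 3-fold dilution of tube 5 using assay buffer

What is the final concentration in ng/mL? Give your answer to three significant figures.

Step 1: 110 μL brought to 4100 μL → factor 4100/110 = 37.273
Step 2: 350 μL brought to 3650 μL → factor 3650/350 = 10.429
Step 3: 0.15 mL + 200 μL = 0.35 mL total → factor 0.35/0.15 = 2.3333
Step 4: 0.15 mL + 18.6 mL = 18.75 mL total → factor 18.75/0.15 = 125
Step 5: 275 μL brought to 1900 μL → factor 1900/275 = 6.9091
Step 6: 3-fold → factor 3
Overall dilution factor = 37.273 × 10.429 × 2.3333 × 125 × 6.9091 × 3 = 2.3499 × 10^6
Final = 10.0 mg/mL / 2.3499 × 10^6 = 4.256 × 10^-6 mg/mL = 4.26 ng/mL

4.26 ng/mL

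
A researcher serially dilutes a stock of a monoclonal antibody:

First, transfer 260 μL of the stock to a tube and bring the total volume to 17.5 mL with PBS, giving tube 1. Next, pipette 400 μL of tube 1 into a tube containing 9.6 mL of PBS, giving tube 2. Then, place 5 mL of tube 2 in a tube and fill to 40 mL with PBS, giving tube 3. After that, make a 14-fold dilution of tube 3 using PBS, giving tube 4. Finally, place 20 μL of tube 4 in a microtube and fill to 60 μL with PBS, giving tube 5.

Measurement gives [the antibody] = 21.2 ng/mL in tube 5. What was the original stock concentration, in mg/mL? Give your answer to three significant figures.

12.0 mg/mL

Step 1: 260 μL brought to 17.5 mL → factor 17500/260 = 67.308
Step 2: 400 μL + 9.6 mL = 10000 μL total → factor 10000/400 = 25
Step 3: 5 mL brought to 40 mL → factor 40/5 = 8
Step 4: 14-fold → factor 14
Step 5: 20 μL brought to 60 μL → factor 60/20 = 3
Overall dilution factor = 67.308 × 25 × 8 × 14 × 3 = 5.6538 × 10^5
Stock = 21.2 ng/mL × 5.6538 × 10^5 = 1.199 × 10^7 ng/mL = 12.0 mg/mL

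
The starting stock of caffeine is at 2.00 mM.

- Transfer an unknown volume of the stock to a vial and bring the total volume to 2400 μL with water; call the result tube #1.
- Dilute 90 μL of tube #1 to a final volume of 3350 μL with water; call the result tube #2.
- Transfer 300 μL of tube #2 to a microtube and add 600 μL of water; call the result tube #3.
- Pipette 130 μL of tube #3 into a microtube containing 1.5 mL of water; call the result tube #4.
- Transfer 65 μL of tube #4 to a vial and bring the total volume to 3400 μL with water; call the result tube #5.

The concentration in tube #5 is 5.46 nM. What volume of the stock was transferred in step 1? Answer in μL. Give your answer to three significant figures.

480 μL

Step 1: v brought to 2400 μL → factor = 2400 μL/v
Step 2: 90 μL brought to 3350 μL → factor 3350/90 = 37.222
Step 3: 300 μL + 600 μL = 900 μL total → factor 900/300 = 3
Step 4: 130 μL + 1.5 mL = 1630 μL total → factor 1630/130 = 12.538
Step 5: 65 μL brought to 3400 μL → factor 3400/65 = 52.308
Product of known-step factors = 73237
Overall factor = 2.00 mM / (5.46 nM) = 3.663 × 10^5
Step-1 factor = 3.663 × 10^5 / 73237 = 5.0015
v = 2400 μL / 5.0015 = 480 μL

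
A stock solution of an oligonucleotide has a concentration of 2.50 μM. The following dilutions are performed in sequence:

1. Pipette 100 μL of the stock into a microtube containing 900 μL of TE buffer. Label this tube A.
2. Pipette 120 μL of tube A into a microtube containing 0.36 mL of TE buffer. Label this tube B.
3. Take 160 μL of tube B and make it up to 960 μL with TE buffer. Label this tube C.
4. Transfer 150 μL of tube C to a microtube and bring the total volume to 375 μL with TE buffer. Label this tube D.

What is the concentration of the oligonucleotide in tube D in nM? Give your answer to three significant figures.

Step 1: 100 μL + 900 μL = 1000 μL total → factor 1000/100 = 10
Step 2: 120 μL + 0.36 mL = 480 μL total → factor 480/120 = 4
Step 3: 160 μL brought to 960 μL → factor 960/160 = 6
Step 4: 150 μL brought to 375 μL → factor 375/150 = 2.5
Overall dilution factor = 10 × 4 × 6 × 2.5 = 600
Final = 2.50 μM / 600 = 0.004167 μM = 4.17 nM

4.17 nM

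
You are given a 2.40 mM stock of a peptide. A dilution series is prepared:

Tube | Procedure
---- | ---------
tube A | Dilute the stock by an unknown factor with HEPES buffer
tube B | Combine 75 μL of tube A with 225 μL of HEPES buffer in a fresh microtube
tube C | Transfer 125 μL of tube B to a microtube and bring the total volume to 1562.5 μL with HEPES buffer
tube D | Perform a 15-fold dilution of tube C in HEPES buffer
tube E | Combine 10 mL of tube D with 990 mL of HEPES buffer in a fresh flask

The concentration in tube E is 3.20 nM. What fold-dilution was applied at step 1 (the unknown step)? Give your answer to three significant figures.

10.0-fold

Step 1: unknown factor x
Step 2: 75 μL + 225 μL = 300 μL total → factor 300/75 = 4
Step 3: 125 μL brought to 1562.5 μL → factor 1562.5/125 = 12.5
Step 4: 15-fold → factor 15
Step 5: 10 mL + 990 mL = 1000 mL total → factor 1000/10 = 100
Product of known-step factors = 75000
Overall factor = 2.40 mM / (3.20 nM) = 7.5 × 10^5
x = 7.5 × 10^5 / 75000 = 10.0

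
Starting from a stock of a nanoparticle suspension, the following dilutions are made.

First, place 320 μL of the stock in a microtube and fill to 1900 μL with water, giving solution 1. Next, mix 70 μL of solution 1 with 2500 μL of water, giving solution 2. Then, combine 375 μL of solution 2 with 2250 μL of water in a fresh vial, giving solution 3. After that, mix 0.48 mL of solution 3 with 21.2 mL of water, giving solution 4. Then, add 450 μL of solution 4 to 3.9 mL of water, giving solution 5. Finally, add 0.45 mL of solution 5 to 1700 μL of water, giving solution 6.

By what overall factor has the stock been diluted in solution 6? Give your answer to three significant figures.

3.18 × 10^6

Step 1: 320 μL brought to 1900 μL → factor 1900/320 = 5.9375
Step 2: 70 μL + 2500 μL = 2570 μL total → factor 2570/70 = 36.714
Step 3: 375 μL + 2250 μL = 2625 μL total → factor 2625/375 = 7
Step 4: 0.48 mL + 21.2 mL = 21.68 mL total → factor 21.68/0.48 = 45.167
Step 5: 450 μL + 3.9 mL = 4350 μL total → factor 4350/450 = 9.6667
Step 6: 0.45 mL + 1700 μL = 2.15 mL total → factor 2.15/0.45 = 4.7778
Overall dilution factor = 5.9375 × 36.714 × 7 × 45.167 × 9.6667 × 4.7778 = 3.1832 × 10^6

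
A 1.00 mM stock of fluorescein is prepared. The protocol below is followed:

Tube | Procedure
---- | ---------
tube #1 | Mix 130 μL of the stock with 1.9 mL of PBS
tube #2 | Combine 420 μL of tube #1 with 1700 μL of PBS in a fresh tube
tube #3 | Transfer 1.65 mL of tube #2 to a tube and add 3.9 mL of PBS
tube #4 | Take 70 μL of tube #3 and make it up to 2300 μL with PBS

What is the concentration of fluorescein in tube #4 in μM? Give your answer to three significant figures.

Step 1: 130 μL + 1.9 mL = 2030 μL total → factor 2030/130 = 15.615
Step 2: 420 μL + 1700 μL = 2120 μL total → factor 2120/420 = 5.0476
Step 3: 1.65 mL + 3.9 mL = 5.55 mL total → factor 5.55/1.65 = 3.3636
Step 4: 70 μL brought to 2300 μL → factor 2300/70 = 32.857
Overall dilution factor = 15.615 × 5.0476 × 3.3636 × 32.857 = 8711.2
Final = 1.00 mM / 8711.2 = 0.0001148 mM = 0.115 μM

0.115 μM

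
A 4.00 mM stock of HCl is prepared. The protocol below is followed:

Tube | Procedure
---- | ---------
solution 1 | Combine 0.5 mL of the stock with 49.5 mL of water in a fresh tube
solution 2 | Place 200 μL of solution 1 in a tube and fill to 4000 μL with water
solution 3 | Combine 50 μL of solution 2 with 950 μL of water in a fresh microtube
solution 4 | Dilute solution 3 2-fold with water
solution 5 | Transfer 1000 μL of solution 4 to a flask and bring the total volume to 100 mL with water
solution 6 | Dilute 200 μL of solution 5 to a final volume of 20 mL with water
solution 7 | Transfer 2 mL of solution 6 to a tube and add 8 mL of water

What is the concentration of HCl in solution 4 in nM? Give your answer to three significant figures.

50.0 nM

Step 1: 0.5 mL + 49.5 mL = 50 mL total → factor 50/0.5 = 100
Step 2: 200 μL brought to 4000 μL → factor 4000/200 = 20
Step 3: 50 μL + 950 μL = 1000 μL total → factor 1000/50 = 20
Step 4: 2-fold → factor 2
Dilution factor through solution 4 = 100 × 20 × 20 × 2 = 80000
[solution 4] = 4.00 mM / 80000 = 5.000 × 10^-5 mM = 50.0 nM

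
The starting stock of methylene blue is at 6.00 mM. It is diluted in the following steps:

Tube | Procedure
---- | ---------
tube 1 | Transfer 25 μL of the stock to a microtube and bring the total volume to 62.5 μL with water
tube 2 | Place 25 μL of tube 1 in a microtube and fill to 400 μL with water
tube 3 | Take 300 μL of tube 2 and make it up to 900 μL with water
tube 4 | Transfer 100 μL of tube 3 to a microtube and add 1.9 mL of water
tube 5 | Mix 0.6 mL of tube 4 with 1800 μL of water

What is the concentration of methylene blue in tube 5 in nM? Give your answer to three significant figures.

Step 1: 25 μL brought to 62.5 μL → factor 62.5/25 = 2.5
Step 2: 25 μL brought to 400 μL → factor 400/25 = 16
Step 3: 300 μL brought to 900 μL → factor 900/300 = 3
Step 4: 100 μL + 1.9 mL = 2000 μL total → factor 2000/100 = 20
Step 5: 0.6 mL + 1800 μL = 2.4 mL total → factor 2.4/0.6 = 4
Overall dilution factor = 2.5 × 16 × 3 × 20 × 4 = 9600
Final = 6.00 mM / 9600 = 0.0006250 mM = 625 nM

625 nM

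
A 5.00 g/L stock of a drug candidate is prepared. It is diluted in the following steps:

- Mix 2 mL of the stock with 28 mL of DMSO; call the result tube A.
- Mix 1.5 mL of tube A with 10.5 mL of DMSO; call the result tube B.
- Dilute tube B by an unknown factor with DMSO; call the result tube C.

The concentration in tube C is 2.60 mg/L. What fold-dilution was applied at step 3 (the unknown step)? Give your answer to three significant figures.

16.0-fold

Step 1: 2 mL + 28 mL = 30 mL total → factor 30/2 = 15
Step 2: 1.5 mL + 10.5 mL = 12 mL total → factor 12/1.5 = 8
Step 3: unknown factor x
Product of known-step factors = 120
Overall factor = 5.00 g/L / (2.60 mg/L) = 1923.1
x = 1923.1 / 120 = 16.0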